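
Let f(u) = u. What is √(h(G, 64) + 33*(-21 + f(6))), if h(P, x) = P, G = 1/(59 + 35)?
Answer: 17*I*√15134/94 ≈ 22.248*I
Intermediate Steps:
G = 1/94 ≈ 0.010638
√(h(G, 64) + 33*(-21 + f(6))) = √(1/94 + 33*(-21 + 6)) = √(1/94 + 33*(-15)) = √(1/94 - 495) = √(-46529/94) = 17*I*√15134/94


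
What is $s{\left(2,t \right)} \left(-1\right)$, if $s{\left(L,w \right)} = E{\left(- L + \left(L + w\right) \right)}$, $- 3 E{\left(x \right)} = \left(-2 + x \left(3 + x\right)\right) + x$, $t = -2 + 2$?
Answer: $- \frac{2}{3} \approx -0.66667$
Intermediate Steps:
$t = 0$
$E{\left(x \right)} = \frac{2}{3} - \frac{x}{3} - \frac{x \left(3 + x\right)}{3}$ ($E{\left(x \right)} = - \frac{\left(-2 + x \left(3 + x\right)\right) + x}{3} = - \frac{-2 + x + x \left(3 + x\right)}{3} = \frac{2}{3} - \frac{x}{3} - \frac{x \left(3 + x\right)}{3}$)
$s{\left(L,w \right)} = \frac{2}{3} - \frac{4 w}{3} - \frac{w^{2}}{3}$ ($s{\left(L,w \right)} = \frac{2}{3} - \frac{4 \left(- L + \left(L + w\right)\right)}{3} - \frac{\left(- L + \left(L + w\right)\right)^{2}}{3} = \frac{2}{3} - \frac{4 w}{3} - \frac{w^{2}}{3}$)
$s{\left(2,t \right)} \left(-1\right) = \left(\frac{2}{3} - 0 - \frac{0^{2}}{3}\right) \left(-1\right) = \left(\frac{2}{3} + 0 - 0\right) \left(-1\right) = \left(\frac{2}{3} + 0 + 0\right) \left(-1\right) = \frac{2}{3} \left(-1\right) = - \frac{2}{3}$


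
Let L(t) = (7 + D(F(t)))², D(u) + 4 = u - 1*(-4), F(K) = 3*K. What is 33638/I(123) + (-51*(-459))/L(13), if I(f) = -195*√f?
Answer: 23409/2116 - 33638*√123/23985 ≈ -4.4912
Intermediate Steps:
D(u) = u (D(u) = -4 + (u - 1*(-4)) = -4 + (u + 4) = -4 + (4 + u) = u)
L(t) = (7 + 3*t)²
33638/I(123) + (-51*(-459))/L(13) = 33638/((-195*√123)) + (-51*(-459))/((7 + 3*13)²) = 33638*(-√123/23985) + 23409/((7 + 39)²) = -33638*√123/23985 + 23409/(46²) = -33638*√123/23985 + 23409/2116 = 23409/2116 - 33638*√123/23985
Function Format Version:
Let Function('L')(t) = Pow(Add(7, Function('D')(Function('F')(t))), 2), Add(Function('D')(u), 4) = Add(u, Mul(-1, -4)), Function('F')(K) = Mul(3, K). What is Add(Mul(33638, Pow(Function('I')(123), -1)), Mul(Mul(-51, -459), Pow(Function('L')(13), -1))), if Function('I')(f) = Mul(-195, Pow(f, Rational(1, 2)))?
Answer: Add(Rational(23409, 2116), Mul(Rational(-33638, 23985), Pow(123, Rational(1, 2)))) ≈ -4.4912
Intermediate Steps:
Function('D')(u) = u (Function('D')(u) = Add(-4, Add(u, Mul(-1, -4))) = Add(-4, Add(u, 4)) = Add(-4, Add(4, u)) = u)
Function('L')(t) = Pow(Add(7, Mul(3, t)), 2)
Add(Mul(33638, Pow(Function('I')(123), -1)), Mul(Mul(-51, -459), Pow(Function('L')(13), -1))) = Add(Mul(33638, Pow(Mul(-195, Pow(123, Rational(1, 2))), -1)), Mul(Mul(-51, -459), Pow(Pow(Add(7, Mul(3, 13)), 2), -1))) = Add(Mul(33638, Mul(Rational(-1, 23985), Pow(123, Rational(1, 2)))), Mul(23409, Pow(Pow(Add(7, 39), 2), -1))) = Add(Mul(Rational(-33638, 23985), Pow(123, Rational(1, 2))), Mul(23409, Pow(Pow(46, 2), -1))) = Add(Mul(Rational(-33638, 23985), Pow(123, Rational(1, 2))), Mul(23409, Pow(2116, -1))) = Add(Mul(Rational(-33638, 23985), Pow(123, Rational(1, 2))), Mul(23409, Rational(1, 2116))) = Add(Mul(Rational(-33638, 23985), Pow(123, Rational(1, 2))), Rational(23409, 2116)) = Add(Rational(23409, 2116), Mul(Rational(-33638, 23985), Pow(123, Rational(1, 2))))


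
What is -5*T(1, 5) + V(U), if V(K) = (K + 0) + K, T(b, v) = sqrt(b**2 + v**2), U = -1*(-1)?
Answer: 2 - 5*sqrt(26) ≈ -23.495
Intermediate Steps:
U = 1
V(K) = 2*K (V(K) = K + K = 2*K)
-5*T(1, 5) + V(U) = -5*sqrt(1**2 + 5**2) + 2*1 = -5*sqrt(1 + 25) + 2 = -5*sqrt(26) + 2 = 2 - 5*sqrt(26)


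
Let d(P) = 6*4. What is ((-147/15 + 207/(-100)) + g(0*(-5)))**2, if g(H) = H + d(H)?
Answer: 1471369/10000 ≈ 147.14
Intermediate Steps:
d(P) = 24
g(H) = 24 + H (g(H) = H + 24 = 24 + H)
((-147/15 + 207/(-100)) + g(0*(-5)))**2 = ((-147/15 + 207/(-100)) + (24 + 0*(-5)))**2 = ((-147*1/15 + 207*(-1/100)) + (24 + 0))**2 = ((-49/5 - 207/100) + 24)**2 = (-1187/100 + 24)**2 = (1213/100)**2 = 1471369/10000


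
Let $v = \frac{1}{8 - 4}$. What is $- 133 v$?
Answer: $- \frac{133}{4} \approx -33.25$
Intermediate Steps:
$v = \frac{1}{4} \approx 0.25$
$- 133 v = \left(-133\right) \frac{1}{4} = - \frac{133}{4}$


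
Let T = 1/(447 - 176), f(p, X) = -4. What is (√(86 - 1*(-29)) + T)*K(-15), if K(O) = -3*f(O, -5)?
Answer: 12/271 + 12*√115 ≈ 128.73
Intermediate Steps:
K(O) = 12 (K(O) = -3*(-4) = 12)
T = 1/271 ≈ 0.0036900
(√(86 - 1*(-29)) + T)*K(-15) = (√(86 - 1*(-29)) + 1/271)*12 = (√(86 + 29) + 1/271)*12 = (√115 + 1/271)*12 = (1/271 + √115)*12 = 12/271 + 12*√115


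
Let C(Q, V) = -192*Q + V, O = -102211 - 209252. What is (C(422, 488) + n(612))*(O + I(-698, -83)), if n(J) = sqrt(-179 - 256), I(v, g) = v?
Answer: 25140198296 - 312161*I*sqrt(435) ≈ 2.514e+10 - 6.5106e+6*I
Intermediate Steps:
O = -311463
n(J) = I*sqrt(435) (n(J) = sqrt(-435) = I*sqrt(435))
C(Q, V) = V - 192*Q
(C(422, 488) + n(612))*(O + I(-698, -83)) = ((488 - 192*422) + I*sqrt(435))*(-311463 - 698) = ((488 - 81024) + I*sqrt(435))*(-312161) = (-80536 + I*sqrt(435))*(-312161) = 25140198296 - 312161*I*sqrt(435)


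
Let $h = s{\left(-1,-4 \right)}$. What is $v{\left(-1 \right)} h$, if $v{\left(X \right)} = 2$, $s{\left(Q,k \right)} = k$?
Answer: $-8$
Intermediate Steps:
$h = -4$
$v{\left(-1 \right)} h = 2 \left(-4\right) = -8$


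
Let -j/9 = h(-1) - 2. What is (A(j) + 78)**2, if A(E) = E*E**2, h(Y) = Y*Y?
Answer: 651249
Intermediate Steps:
h(Y) = Y**2
j = 9 (j = -9*((-1)**2 - 2) = -9*(1 - 2) = -9*(-1) = 9)
A(E) = E**3
(A(j) + 78)**2 = (9**3 + 78)**2 = (729 + 78)**2 = 807**2 = 651249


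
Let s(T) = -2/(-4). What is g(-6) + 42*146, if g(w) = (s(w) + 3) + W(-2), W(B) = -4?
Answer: 12263/2 ≈ 6131.5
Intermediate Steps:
s(T) = 1/2 (s(T) = -2*(-1/4) = 1/2)
g(w) = -1/2 (g(w) = (1/2 + 3) - 4 = 7/2 - 4 = -1/2)
g(-6) + 42*146 = -1/2 + 42*146 = -1/2 + 6132 = 12263/2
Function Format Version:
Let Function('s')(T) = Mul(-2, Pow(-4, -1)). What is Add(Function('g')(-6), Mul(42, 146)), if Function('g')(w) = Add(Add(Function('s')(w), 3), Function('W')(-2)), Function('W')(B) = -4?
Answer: Rational(12263, 2) ≈ 6131.5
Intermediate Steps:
Function('s')(T) = Rational(1, 2) (Function('s')(T) = Mul(-2, Rational(-1, 4)) = Rational(1, 2))
Function('g')(w) = Rational(-1, 2) (Function('g')(w) = Add(Add(Rational(1, 2), 3), -4) = Add(Rational(7, 2), -4) = Rational(-1, 2))
Add(Function('g')(-6), Mul(42, 146)) = Add(Rational(-1, 2), Mul(42, 146)) = Add(Rational(-1, 2), 6132) = Rational(12263, 2)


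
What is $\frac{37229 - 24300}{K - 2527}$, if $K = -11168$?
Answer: $- \frac{12929}{13695} \approx -0.94407$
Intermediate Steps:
$\frac{37229 - 24300}{K - 2527} = \frac{37229 - 24300}{-11168 - 2527} = \frac{12929}{-13695} = 12929 \left(- \frac{1}{13695}\right) = - \frac{12929}{13695}$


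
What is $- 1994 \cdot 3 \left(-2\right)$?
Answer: $11964$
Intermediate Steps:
$- 1994 \cdot 3 \left(-2\right) = \left(-1994\right) \left(-6\right) = 11964$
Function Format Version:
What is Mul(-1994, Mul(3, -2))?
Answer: 11964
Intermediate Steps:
Mul(-1994, Mul(3, -2)) = Mul(-1994, -6) = 11964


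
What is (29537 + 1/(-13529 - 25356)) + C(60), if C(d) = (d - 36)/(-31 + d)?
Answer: 33308774316/1127665 ≈ 29538.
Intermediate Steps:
C(d) = (-36 + d)/(-31 + d)
(29537 + 1/(-13529 - 25356)) + C(60) = (29537 + 1/(-13529 - 25356)) + (-36 + 60)/(-31 + 60) = (29537 + 1/(-38885)) + 24/29 = (29537 - 1/38885) + (1/29)*24 = 1148546244/38885 + 24/29 = 33308774316/1127665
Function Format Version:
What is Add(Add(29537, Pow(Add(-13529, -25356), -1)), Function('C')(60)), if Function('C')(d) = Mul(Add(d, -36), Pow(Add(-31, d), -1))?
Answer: Rational(33308774316, 1127665) ≈ 29538.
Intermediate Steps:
Function('C')(d) = Mul(Pow(Add(-31, d), -1), Add(-36, d)) (Function('C')(d) = Mul(Add(-36, d), Pow(Add(-31, d), -1)) = Mul(Pow(Add(-31, d), -1), Add(-36, d)))
Add(Add(29537, Pow(Add(-13529, -25356), -1)), Function('C')(60)) = Add(Add(29537, Pow(Add(-13529, -25356), -1)), Mul(Pow(Add(-31, 60), -1), Add(-36, 60))) = Add(Add(29537, Pow(-38885, -1)), Mul(Pow(29, -1), 24)) = Add(Add(29537, Rational(-1, 38885)), Mul(Rational(1, 29), 24)) = Add(Rational(1148546244, 38885), Rational(24, 29)) = Rational(33308774316, 1127665)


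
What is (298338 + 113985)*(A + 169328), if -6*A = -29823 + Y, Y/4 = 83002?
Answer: 98103049303/2 ≈ 4.9052e+10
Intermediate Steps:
Y = 332008 (Y = 4*83002 = 332008)
A = -302185/6 (A = -(-29823 + 332008)/6 = -⅙*302185 = -302185/6 ≈ -50364.)
(298338 + 113985)*(A + 169328) = (298338 + 113985)*(-302185/6 + 169328) = 412323*(713783/6) = 98103049303/2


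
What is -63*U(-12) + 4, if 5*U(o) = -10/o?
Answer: -13/2 ≈ -6.5000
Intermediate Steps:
U(o) = -2/o (U(o) = (-10/o)/5 = -2/o)
-63*U(-12) + 4 = -(-126)/(-12) + 4 = -(-126)*(-1)/12 + 4 = -63*⅙ + 4 = -21/2 + 4 = -13/2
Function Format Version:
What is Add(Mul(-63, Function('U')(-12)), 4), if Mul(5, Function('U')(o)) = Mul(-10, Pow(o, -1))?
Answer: Rational(-13, 2) ≈ -6.5000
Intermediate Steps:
Function('U')(o) = Mul(-2, Pow(o, -1)) (Function('U')(o) = Mul(Rational(1, 5), Mul(-10, Pow(o, -1))) = Mul(-2, Pow(o, -1)))
Add(Mul(-63, Function('U')(-12)), 4) = Add(Mul(-63, Mul(-2, Pow(-12, -1))), 4) = Add(Mul(-63, Mul(-2, Rational(-1, 12))), 4) = Add(Mul(-63, Rational(1, 6)), 4) = Add(Rational(-21, 2), 4) = Rational(-13, 2)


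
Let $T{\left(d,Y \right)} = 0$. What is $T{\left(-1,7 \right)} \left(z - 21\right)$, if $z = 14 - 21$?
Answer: $0$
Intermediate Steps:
$z = -7$
$T{\left(-1,7 \right)} \left(z - 21\right) = 0 \left(-7 - 21\right) = 0 \left(-28\right) = 0$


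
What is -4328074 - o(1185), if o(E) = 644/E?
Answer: -5128768334/1185 ≈ -4.3281e+6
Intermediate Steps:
-4328074 - o(1185) = -4328074 - 644/1185 = -5128768334/1185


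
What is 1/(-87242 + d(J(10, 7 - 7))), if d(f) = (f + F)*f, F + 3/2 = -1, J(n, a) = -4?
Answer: -1/87216 ≈ -1.1466e-5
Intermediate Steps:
F = -5/2 (F = -3/2 - 1 = -5/2 ≈ -2.5000)
d(f) = f*(-5/2 + f) (d(f) = (f - 5/2)*f = (-5/2 + f)*f = f*(-5/2 + f))
1/(-87242 + d(J(10, 7 - 7))) = 1/(-87242 + (½)*(-4)*(-5 + 2*(-4))) = 1/(-87242 + (½)*(-4)*(-5 - 8)) = 1/(-87242 + (½)*(-4)*(-13)) = 1/(-87242 + 26) = 1/(-87216) = -1/87216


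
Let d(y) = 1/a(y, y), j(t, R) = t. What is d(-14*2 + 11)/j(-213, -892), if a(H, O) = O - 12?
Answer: 1/6177 ≈ 0.00016189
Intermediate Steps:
a(H, O) = -12 + O
d(y) = 1/(-12 + y)
d(-14*2 + 11)/j(-213, -892) = 1/((-12 + (-14*2 + 11))*(-213)) = -1/213/(-12 + (-28 + 11)) = -1/213/(-12 - 17) = -1/213/(-29) = -1/29*(-1/213) = 1/6177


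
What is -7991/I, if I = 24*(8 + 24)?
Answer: -7991/768 ≈ -10.405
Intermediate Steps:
I = 768 (I = 24*32 = 768)
-7991/I = -7991/768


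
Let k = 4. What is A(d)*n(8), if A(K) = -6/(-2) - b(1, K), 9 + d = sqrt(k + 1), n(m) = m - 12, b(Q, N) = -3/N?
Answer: -201/19 + 3*sqrt(5)/19 ≈ -10.226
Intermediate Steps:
n(m) = -12 + m
d = -9 + sqrt(5) (d = -9 + sqrt(4 + 1) = -9 + sqrt(5) ≈ -6.7639)
A(K) = 3 + 3/K (A(K) = -6/(-2) - (-3)/K = -6*(-1/2) + 3/K = 3 + 3/K)
A(d)*n(8) = (3 + 3/(-9 + sqrt(5)))*(-12 + 8) = (3 + 3/(-9 + sqrt(5)))*(-4) = -12 - 12/(-9 + sqrt(5))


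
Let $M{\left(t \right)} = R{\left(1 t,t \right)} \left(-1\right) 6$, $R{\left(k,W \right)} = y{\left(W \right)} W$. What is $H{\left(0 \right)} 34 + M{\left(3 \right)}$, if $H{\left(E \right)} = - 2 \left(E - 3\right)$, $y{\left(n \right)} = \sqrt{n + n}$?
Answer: $204 - 18 \sqrt{6} \approx 159.91$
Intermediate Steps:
$y{\left(n \right)} = \sqrt{2} \sqrt{n}$ ($y{\left(n \right)} = \sqrt{2 n} = \sqrt{2} \sqrt{n}$)
$H{\left(E \right)} = 6 - 2 E$ ($H{\left(E \right)} = - 2 \left(-3 + E\right) = 6 - 2 E$)
$R{\left(k,W \right)} = \sqrt{2} W^{\frac{3}{2}}$ ($R{\left(k,W \right)} = \sqrt{2} \sqrt{W} W = \sqrt{2} W^{\frac{3}{2}}$)
$M{\left(t \right)} = - 6 \sqrt{2} t^{\frac{3}{2}}$ ($M{\left(t \right)} = \sqrt{2} t^{\frac{3}{2}} \left(-1\right) 6 = - \sqrt{2} t^{\frac{3}{2}} \cdot 6 = - 6 \sqrt{2} t^{\frac{3}{2}}$)
$H{\left(0 \right)} 34 + M{\left(3 \right)} = \left(6 - 0\right) 34 - 6 \sqrt{2} \cdot 3^{\frac{3}{2}} = \left(6 + 0\right) 34 - 6 \sqrt{2} \cdot 3 \sqrt{3} = 6 \cdot 34 - 18 \sqrt{6} = 204 - 18 \sqrt{6}$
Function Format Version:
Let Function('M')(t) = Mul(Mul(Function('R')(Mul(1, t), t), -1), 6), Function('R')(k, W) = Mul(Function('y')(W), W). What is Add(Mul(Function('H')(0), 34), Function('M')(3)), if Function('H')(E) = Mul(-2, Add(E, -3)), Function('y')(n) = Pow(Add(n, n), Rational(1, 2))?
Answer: Add(204, Mul(-18, Pow(6, Rational(1, 2)))) ≈ 159.91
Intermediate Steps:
Function('y')(n) = Mul(Pow(2, Rational(1, 2)), Pow(n, Rational(1, 2))) (Function('y')(n) = Pow(Mul(2, n), Rational(1, 2)) = Mul(Pow(2, Rational(1, 2)), Pow(n, Rational(1, 2))))
Function('H')(E) = Add(6, Mul(-2, E)) (Function('H')(E) = Mul(-2, Add(-3, E)) = Add(6, Mul(-2, E)))
Function('R')(k, W) = Mul(Pow(2, Rational(1, 2)), Pow(W, Rational(3, 2))) (Function('R')(k, W) = Mul(Mul(Pow(2, Rational(1, 2)), Pow(W, Rational(1, 2))), W) = Mul(Pow(2, Rational(1, 2)), Pow(W, Rational(3, 2))))
Function('M')(t) = Mul(-6, Pow(2, Rational(1, 2)), Pow(t, Rational(3, 2))) (Function('M')(t) = Mul(Mul(Mul(Pow(2, Rational(1, 2)), Pow(t, Rational(3, 2))), -1), 6) = Mul(Mul(-1, Pow(2, Rational(1, 2)), Pow(t, Rational(3, 2))), 6) = Mul(-6, Pow(2, Rational(1, 2)), Pow(t, Rational(3, 2))))
Add(Mul(Function('H')(0), 34), Function('M')(3)) = Add(Mul(Add(6, Mul(-2, 0)), 34), Mul(-6, Pow(2, Rational(1, 2)), Pow(3, Rational(3, 2)))) = Add(Mul(Add(6, 0), 34), Mul(-6, Pow(2, Rational(1, 2)), Mul(3, Pow(3, Rational(1, 2))))) = Add(Mul(6, 34), Mul(-18, Pow(6, Rational(1, 2)))) = Add(204, Mul(-18, Pow(6, Rational(1, 2))))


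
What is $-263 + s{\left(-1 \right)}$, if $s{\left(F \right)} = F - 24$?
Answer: $-288$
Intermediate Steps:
$s{\left(F \right)} = -24 + F$ ($s{\left(F \right)} = F - 24 = -24 + F$)
$-263 + s{\left(-1 \right)} = -263 - 25 = -288$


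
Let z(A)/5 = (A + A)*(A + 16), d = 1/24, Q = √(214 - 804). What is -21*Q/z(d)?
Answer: -864*I*√590/275 ≈ -76.314*I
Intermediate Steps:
Q = I*√590 (Q = √(-590) = I*√590 ≈ 24.29*I)
d = 1/24 ≈ 0.041667
z(A) = 10*A*(16 + A) (z(A) = 5*((A + A)*(A + 16)) = 5*((2*A)*(16 + A)) = 5*(2*A*(16 + A)) = 10*A*(16 + A))
-21*Q/z(d) = -21*I*√590/(10*(1/24)*(16 + 1/24)) = -21*I*√590/(10*(1/24)*(385/24)) = -21*I*√590/1925/288 = -21*I*√590*288/1925 = -864*I*√590/275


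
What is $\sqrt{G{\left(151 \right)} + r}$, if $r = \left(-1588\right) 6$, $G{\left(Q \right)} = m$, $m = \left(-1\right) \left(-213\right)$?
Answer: $9 i \sqrt{115} \approx 96.514 i$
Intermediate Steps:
$m = 213$
$G{\left(Q \right)} = 213$
$r = -9528$
$\sqrt{G{\left(151 \right)} + r} = \sqrt{213 - 9528} = \sqrt{-9315} = 9 i \sqrt{115}$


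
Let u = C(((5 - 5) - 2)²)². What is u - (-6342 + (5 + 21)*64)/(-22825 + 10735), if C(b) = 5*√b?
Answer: 602161/6045 ≈ 99.613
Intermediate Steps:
u = 100 (u = (5*√(((5 - 5) - 2)²))² = (5*√((0 - 2)²))² = (5*√((-2)²))² = (5*√4)² = (5*2)² = 10² = 100)
u - (-6342 + (5 + 21)*64)/(-22825 + 10735) = 100 - (-6342 + (5 + 21)*64)/(-22825 + 10735) = 100 - (-6342 + 26*64)/(-12090) = 100 - (-6342 + 1664)*(-1)/12090 = 100 - (-4678)*(-1)/12090 = 100 - 1*2339/6045 = 100 - 2339/6045 = 602161/6045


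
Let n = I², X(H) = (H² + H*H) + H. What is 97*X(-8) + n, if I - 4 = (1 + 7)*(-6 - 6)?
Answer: 20104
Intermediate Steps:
X(H) = H + 2*H² (X(H) = (H² + H²) + H = 2*H² + H = H + 2*H²)
I = -92 (I = 4 + (1 + 7)*(-6 - 6) = 4 + 8*(-12) = 4 - 96 = -92)
n = 8464 (n = (-92)² = 8464)
97*X(-8) + n = 97*(-8*(1 + 2*(-8))) + 8464 = 97*(-8*(1 - 16)) + 8464 = 97*(-8*(-15)) + 8464 = 97*120 + 8464 = 11640 + 8464 = 20104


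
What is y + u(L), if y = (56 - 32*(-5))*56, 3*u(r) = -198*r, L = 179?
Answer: 282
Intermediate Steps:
u(r) = -66*r (u(r) = (-198*r)/3 = -66*r)
y = 12096 (y = (56 + 160)*56 = 216*56 = 12096)
y + u(L) = 12096 - 66*179 = 12096 - 11814 = 282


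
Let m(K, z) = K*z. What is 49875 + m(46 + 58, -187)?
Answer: 30427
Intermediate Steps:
49875 + m(46 + 58, -187) = 49875 + (46 + 58)*(-187) = 49875 + 104*(-187) = 49875 - 19448 = 30427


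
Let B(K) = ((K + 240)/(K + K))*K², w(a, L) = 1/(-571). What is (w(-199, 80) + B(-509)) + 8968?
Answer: 88423345/1142 ≈ 77429.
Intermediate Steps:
w(a, L) = -1/571
B(K) = K*(240 + K)/2 (B(K) = ((240 + K)/((2*K)))*K² = ((240 + K)*(1/(2*K)))*K² = ((240 + K)/(2*K))*K² = K*(240 + K)/2)
(w(-199, 80) + B(-509)) + 8968 = (-1/571 + (½)*(-509)*(240 - 509)) + 8968 = (-1/571 + (½)*(-509)*(-269)) + 8968 = (-1/571 + 136921/2) + 8968 = 78181889/1142 + 8968 = 88423345/1142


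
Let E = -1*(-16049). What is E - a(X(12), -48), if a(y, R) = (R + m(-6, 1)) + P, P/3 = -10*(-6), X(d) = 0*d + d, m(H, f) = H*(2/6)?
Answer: 15919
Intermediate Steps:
m(H, f) = H/3 (m(H, f) = H*(2*(1/6)) = H*(1/3) = H/3)
X(d) = d (X(d) = 0 + d = d)
P = 180 (P = 3*(-10*(-6)) = 3*60 = 180)
a(y, R) = 178 + R (a(y, R) = (R + (1/3)*(-6)) + 180 = (R - 2) + 180 = (-2 + R) + 180 = 178 + R)
E = 16049
E - a(X(12), -48) = 16049 - (178 - 48) = 16049 - 1*130 = 16049 - 130 = 15919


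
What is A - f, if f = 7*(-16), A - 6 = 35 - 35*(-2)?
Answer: 223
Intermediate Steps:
A = 111 (A = 6 + (35 - 35*(-2)) = 6 + (35 + 70) = 6 + 105 = 111)
f = -112
A - f = 111 - 1*(-112) = 111 + 112 = 223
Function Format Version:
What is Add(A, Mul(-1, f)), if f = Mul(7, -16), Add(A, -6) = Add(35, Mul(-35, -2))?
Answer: 223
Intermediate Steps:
A = 111 (A = Add(6, Add(35, Mul(-35, -2))) = Add(6, Add(35, 70)) = Add(6, 105) = 111)
f = -112
Add(A, Mul(-1, f)) = Add(111, Mul(-1, -112)) = Add(111, 112) = 223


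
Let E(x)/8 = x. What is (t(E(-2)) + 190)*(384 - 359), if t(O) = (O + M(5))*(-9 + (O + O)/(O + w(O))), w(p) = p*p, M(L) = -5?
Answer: 9545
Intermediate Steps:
w(p) = p²
E(x) = 8*x
t(O) = (-9 + 2*O/(O + O²))*(-5 + O) (t(O) = (O - 5)*(-9 + (O + O)/(O + O²)) = (-5 + O)*(-9 + (2*O)/(O + O²)) = (-5 + O)*(-9 + 2*O/(O + O²)) = (-9 + 2*O/(O + O²))*(-5 + O))
(t(E(-2)) + 190)*(384 - 359) = ((35 - 9*(8*(-2))² + 38*(8*(-2)))/(1 + 8*(-2)) + 190)*(384 - 359) = ((35 - 9*(-16)² + 38*(-16))/(1 - 16) + 190)*25 = ((35 - 9*256 - 608)/(-15) + 190)*25 = (-(35 - 2304 - 608)/15 + 190)*25 = (-1/15*(-2877) + 190)*25 = (959/5 + 190)*25 = (1909/5)*25 = 9545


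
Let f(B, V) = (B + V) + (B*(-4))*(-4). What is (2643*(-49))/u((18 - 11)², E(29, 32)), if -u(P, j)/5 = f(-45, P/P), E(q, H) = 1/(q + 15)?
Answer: -129507/3820 ≈ -33.902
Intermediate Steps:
E(q, H) = 1/(15 + q)
f(B, V) = V + 17*B (f(B, V) = (B + V) - 4*B*(-4) = (B + V) + 16*B = V + 17*B)
u(P, j) = 3820 (u(P, j) = -5*(P/P + 17*(-45)) = -5*(1 - 765) = -5*(-764) = 3820)
(2643*(-49))/u((18 - 11)², E(29, 32)) = (2643*(-49))/3820 = -129507*1/3820 = -129507/3820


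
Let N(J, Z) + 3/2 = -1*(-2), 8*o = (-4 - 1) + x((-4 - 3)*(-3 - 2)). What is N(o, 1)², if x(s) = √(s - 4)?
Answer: ¼ ≈ 0.25000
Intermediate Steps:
x(s) = √(-4 + s)
o = -5/8 + √31/8 (o = ((-4 - 1) + √(-4 + (-4 - 3)*(-3 - 2)))/8 = (-5 + √(-4 - 7*(-5)))/8 = (-5 + √(-4 + 35))/8 = (-5 + √31)/8 = -5/8 + √31/8 ≈ 0.070971)
N(J, Z) = ½ (N(J, Z) = -3/2 - 1*(-2) = -3/2 + 2 = ½)
N(o, 1)² = (½)² = ¼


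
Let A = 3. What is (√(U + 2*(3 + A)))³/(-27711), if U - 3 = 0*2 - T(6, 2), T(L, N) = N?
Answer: -13*√13/27711 ≈ -0.0016915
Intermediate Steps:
U = 1 (U = 3 + (0*2 - 1*2) = 3 + (0 - 2) = 3 - 2 = 1)
(√(U + 2*(3 + A)))³/(-27711) = (√(1 + 2*(3 + 3)))³/(-27711) = (√(1 + 2*6))³*(-1/27711) = (√(1 + 12))³*(-1/27711) = (√13)³*(-1/27711) = (13*√13)*(-1/27711) = -13*√13/27711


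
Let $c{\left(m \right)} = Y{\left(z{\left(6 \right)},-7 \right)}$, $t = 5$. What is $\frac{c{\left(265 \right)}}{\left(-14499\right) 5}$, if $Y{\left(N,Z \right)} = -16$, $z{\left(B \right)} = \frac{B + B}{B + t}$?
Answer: $\frac{16}{72495} \approx 0.0002207$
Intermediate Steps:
$z{\left(B \right)} = \frac{2 B}{5 + B}$ ($z{\left(B \right)} = \frac{B + B}{B + 5} = \frac{2 B}{5 + B}$)
$c{\left(m \right)} = -16$
$\frac{c{\left(265 \right)}}{\left(-14499\right) 5} = - \frac{16}{\left(-14499\right) 5} = - \frac{16}{-72495} = \left(-16\right) \left(- \frac{1}{72495}\right) = \frac{16}{72495}$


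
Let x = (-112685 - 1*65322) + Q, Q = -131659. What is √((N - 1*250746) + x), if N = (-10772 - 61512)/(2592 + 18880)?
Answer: I*√4037151599954/2684 ≈ 748.61*I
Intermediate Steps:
N = -18071/5368 (N = -72284/21472 = -72284*1/21472 = -18071/5368 ≈ -3.3664)
x = -309666 (x = (-112685 - 1*65322) - 131659 = (-112685 - 65322) - 131659 = -178007 - 131659 = -309666)
√((N - 1*250746) + x) = √((-18071/5368 - 1*250746) - 309666) = √((-18071/5368 - 250746) - 309666) = √(-1346022599/5368 - 309666) = √(-3008309687/5368) = I*√4037151599954/2684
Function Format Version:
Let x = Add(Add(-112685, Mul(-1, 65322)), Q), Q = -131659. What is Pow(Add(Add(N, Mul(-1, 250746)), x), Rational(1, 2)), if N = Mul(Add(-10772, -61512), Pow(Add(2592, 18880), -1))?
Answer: Mul(Rational(1, 2684), I, Pow(4037151599954, Rational(1, 2))) ≈ Mul(748.61, I)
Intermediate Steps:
N = Rational(-18071, 5368) (N = Mul(-72284, Pow(21472, -1)) = Mul(-72284, Rational(1, 21472)) = Rational(-18071, 5368) ≈ -3.3664)
x = -309666 (x = Add(Add(-112685, Mul(-1, 65322)), -131659) = Add(Add(-112685, -65322), -131659) = Add(-178007, -131659) = -309666)
Pow(Add(Add(N, Mul(-1, 250746)), x), Rational(1, 2)) = Pow(Add(Add(Rational(-18071, 5368), Mul(-1, 250746)), -309666), Rational(1, 2)) = Pow(Add(Add(Rational(-18071, 5368), -250746), -309666), Rational(1, 2)) = Pow(Add(Rational(-1346022599, 5368), -309666), Rational(1, 2)) = Pow(Rational(-3008309687, 5368), Rational(1, 2)) = Mul(Rational(1, 2684), I, Pow(4037151599954, Rational(1, 2)))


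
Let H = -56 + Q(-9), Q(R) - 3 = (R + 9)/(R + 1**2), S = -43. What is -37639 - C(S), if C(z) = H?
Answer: -37586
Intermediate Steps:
Q(R) = 3 + (9 + R)/(1 + R) (Q(R) = 3 + (R + 9)/(R + 1**2) = 3 + (9 + R)/(R + 1) = 3 + (9 + R)/(1 + R))
H = -53 (H = -56 + 4*(3 - 9)/(1 - 9) = -56 + 4*(-6)/(-8) = -56 + 4*(-1/8)*(-6) = -56 + 3 = -53)
C(z) = -53
-37639 - C(S) = -37639 - 1*(-53) = -37639 + 53 = -37586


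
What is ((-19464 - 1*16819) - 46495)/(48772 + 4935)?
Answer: -82778/53707 ≈ -1.5413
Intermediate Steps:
((-19464 - 1*16819) - 46495)/(48772 + 4935) = ((-19464 - 16819) - 46495)/53707 = (-36283 - 46495)*(1/53707) = -82778*1/53707 = -82778/53707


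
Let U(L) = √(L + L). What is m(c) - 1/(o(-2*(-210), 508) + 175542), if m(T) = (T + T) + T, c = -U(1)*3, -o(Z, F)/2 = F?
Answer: -1/174526 - 9*√2 ≈ -12.728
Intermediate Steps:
U(L) = √2*√L (U(L) = √(2*L) = √2*√L)
o(Z, F) = -2*F
c = -3*√2 (c = -√2*√1*3 = -√2*3 = -3*√2 ≈ -4.2426)
m(T) = 3*T (m(T) = 2*T + T = 3*T)
m(c) - 1/(o(-2*(-210), 508) + 175542) = 3*(-3*√2) - 1/(-2*508 + 175542) = -9*√2 - 1/(-1016 + 175542) = -9*√2 - 1/174526 = -1/174526 - 9*√2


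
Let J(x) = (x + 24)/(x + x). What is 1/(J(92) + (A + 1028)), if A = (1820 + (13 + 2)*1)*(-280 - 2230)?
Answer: -46/211821783 ≈ -2.1716e-7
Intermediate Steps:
J(x) = (24 + x)/(2*x) (J(x) = (24 + x)/((2*x)) = (24 + x)*(1/(2*x)) = (24 + x)/(2*x))
A = -4605850 (A = (1820 + 15*1)*(-2510) = (1820 + 15)*(-2510) = 1835*(-2510) = -4605850)
1/(J(92) + (A + 1028)) = 1/((1/2)*(24 + 92)/92 + (-4605850 + 1028)) = 1/((1/2)*(1/92)*116 - 4604822) = 1/(29/46 - 4604822) = 1/(-211821783/46) = -46/211821783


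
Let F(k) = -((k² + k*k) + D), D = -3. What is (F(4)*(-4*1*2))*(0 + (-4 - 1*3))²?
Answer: 11368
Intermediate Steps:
F(k) = 3 - 2*k² (F(k) = -((k² + k*k) - 3) = -((k² + k²) - 3) = -(2*k² - 3) = -(-3 + 2*k²) = 3 - 2*k²)
(F(4)*(-4*1*2))*(0 + (-4 - 1*3))² = ((3 - 2*4²)*(-4*1*2))*(0 + (-4 - 1*3))² = ((3 - 2*16)*(-4*2))*(0 + (-4 - 3))² = ((3 - 32)*(-8))*(0 - 7)² = -29*(-8)*(-7)² = 232*49 = 11368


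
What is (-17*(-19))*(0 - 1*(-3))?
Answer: 969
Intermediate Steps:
(-17*(-19))*(0 - 1*(-3)) = 323*(0 + 3) = 323*3 = 969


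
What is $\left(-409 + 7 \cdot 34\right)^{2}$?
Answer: $29241$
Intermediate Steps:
$\left(-409 + 7 \cdot 34\right)^{2} = \left(-409 + 238\right)^{2} = \left(-171\right)^{2} = 29241$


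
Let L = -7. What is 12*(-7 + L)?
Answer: -168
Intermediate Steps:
12*(-7 + L) = 12*(-7 - 7) = 12*(-14) = -168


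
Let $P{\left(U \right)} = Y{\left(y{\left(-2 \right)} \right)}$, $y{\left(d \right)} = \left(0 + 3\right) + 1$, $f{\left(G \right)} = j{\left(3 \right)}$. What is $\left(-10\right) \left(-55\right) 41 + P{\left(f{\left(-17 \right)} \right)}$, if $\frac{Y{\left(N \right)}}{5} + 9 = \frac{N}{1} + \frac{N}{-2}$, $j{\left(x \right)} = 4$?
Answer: $22515$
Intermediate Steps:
$f{\left(G \right)} = 4$
$y{\left(d \right)} = 4$ ($y{\left(d \right)} = 3 + 1 = 4$)
$Y{\left(N \right)} = -45 + \frac{5 N}{2}$ ($Y{\left(N \right)} = -45 + 5 \left(\frac{N}{1} + \frac{N}{-2}\right) = -45 + 5 \left(N 1 + N \left(- \frac{1}{2}\right)\right) = -45 + 5 \left(N - \frac{N}{2}\right) = -45 + 5 \frac{N}{2} = -45 + \frac{5 N}{2}$)
$P{\left(U \right)} = -35$ ($P{\left(U \right)} = -45 + \frac{5}{2} \cdot 4 = -45 + 10 = -35$)
$\left(-10\right) \left(-55\right) 41 + P{\left(f{\left(-17 \right)} \right)} = \left(-10\right) \left(-55\right) 41 - 35 = 550 \cdot 41 - 35 = 22550 - 35 = 22515$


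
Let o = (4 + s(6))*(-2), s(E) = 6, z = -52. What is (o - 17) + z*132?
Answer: -6901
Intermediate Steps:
o = -20 (o = (4 + 6)*(-2) = 10*(-2) = -20)
(o - 17) + z*132 = (-20 - 17) - 52*132 = -37 - 6864 = -6901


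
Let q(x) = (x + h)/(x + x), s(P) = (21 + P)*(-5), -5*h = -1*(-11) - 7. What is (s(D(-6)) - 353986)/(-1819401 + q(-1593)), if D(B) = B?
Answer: 5640191730/28983049961 ≈ 0.19460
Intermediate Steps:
h = -⅘ (h = -(-1*(-11) - 7)/5 = -(11 - 7)/5 = -⅕*4 = -⅘ ≈ -0.80000)
s(P) = -105 - 5*P
q(x) = (-⅘ + x)/(2*x) (q(x) = (x - ⅘)/(x + x) = (-⅘ + x)/((2*x)) = (-⅘ + x)*(1/(2*x)) = (-⅘ + x)/(2*x))
(s(D(-6)) - 353986)/(-1819401 + q(-1593)) = ((-105 - 5*(-6)) - 353986)/(-1819401 + (⅒)*(-4 + 5*(-1593))/(-1593)) = ((-105 + 30) - 353986)/(-1819401 + (⅒)*(-1/1593)*(-4 - 7965)) = (-75 - 353986)/(-1819401 + (⅒)*(-1/1593)*(-7969)) = -354061/(-1819401 + 7969/15930) = -354061/(-28983049961/15930) = -354061*(-15930/28983049961) = 5640191730/28983049961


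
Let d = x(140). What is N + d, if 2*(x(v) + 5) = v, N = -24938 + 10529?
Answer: -14344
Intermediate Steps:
N = -14409
x(v) = -5 + v/2
d = 65 (d = -5 + (½)*140 = -5 + 70 = 65)
N + d = -14409 + 65 = -14344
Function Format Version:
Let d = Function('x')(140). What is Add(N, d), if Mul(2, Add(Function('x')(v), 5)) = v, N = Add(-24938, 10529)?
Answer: -14344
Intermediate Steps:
N = -14409
Function('x')(v) = Add(-5, Mul(Rational(1, 2), v))
d = 65 (d = Add(-5, Mul(Rational(1, 2), 140)) = Add(-5, 70) = 65)
Add(N, d) = Add(-14409, 65) = -14344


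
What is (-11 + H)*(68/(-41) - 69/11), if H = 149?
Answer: -493626/451 ≈ -1094.5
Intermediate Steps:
(-11 + H)*(68/(-41) - 69/11) = (-11 + 149)*(68/(-41) - 69/11) = 138*(68*(-1/41) - 69*1/11) = 138*(-68/41 - 69/11) = 138*(-3577/451) = -493626/451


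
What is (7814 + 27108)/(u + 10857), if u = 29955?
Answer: 919/1074 ≈ 0.85568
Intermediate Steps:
(7814 + 27108)/(u + 10857) = (7814 + 27108)/(29955 + 10857) = 34922/40812 = 34922*(1/40812) = 919/1074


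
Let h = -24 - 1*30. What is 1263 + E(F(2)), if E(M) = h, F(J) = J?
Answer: 1209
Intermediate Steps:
h = -54 (h = -24 - 30 = -54)
E(M) = -54
1263 + E(F(2)) = 1263 - 54 = 1209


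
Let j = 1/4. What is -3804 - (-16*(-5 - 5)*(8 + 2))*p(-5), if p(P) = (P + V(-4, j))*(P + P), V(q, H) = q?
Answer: -147804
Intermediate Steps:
j = ¼ ≈ 0.25000
p(P) = 2*P*(-4 + P) (p(P) = (P - 4)*(P + P) = (-4 + P)*(2*P) = 2*P*(-4 + P))
-3804 - (-16*(-5 - 5)*(8 + 2))*p(-5) = -3804 - (-16*(-5 - 5)*(8 + 2))*2*(-5)*(-4 - 5) = -3804 - (-(-160)*10)*2*(-5)*(-9) = -3804 - (-16*(-100))*90 = -3804 - 1600*90 = -3804 - 1*144000 = -3804 - 144000 = -147804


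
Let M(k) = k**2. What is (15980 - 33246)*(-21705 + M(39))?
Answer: 348496944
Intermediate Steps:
(15980 - 33246)*(-21705 + M(39)) = (15980 - 33246)*(-21705 + 39**2) = -17266*(-21705 + 1521) = -17266*(-20184) = 348496944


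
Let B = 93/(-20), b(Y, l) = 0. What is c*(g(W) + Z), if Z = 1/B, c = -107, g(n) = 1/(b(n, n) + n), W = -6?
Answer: 7597/186 ≈ 40.844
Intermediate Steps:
g(n) = 1/n (g(n) = 1/(0 + n) = 1/n)
B = -93/20 (B = 93*(-1/20) = -93/20 ≈ -4.6500)
Z = -20/93 (Z = 1/(-93/20) = -20/93 ≈ -0.21505)
c*(g(W) + Z) = -107*(1/(-6) - 20/93) = -107*(-⅙ - 20/93) = -107*(-71/186) = 7597/186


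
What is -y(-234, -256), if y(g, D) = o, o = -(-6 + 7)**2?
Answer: 1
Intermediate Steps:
o = -1 (o = -1*1**2 = -1*1 = -1)
y(g, D) = -1
-y(-234, -256) = -1*(-1) = 1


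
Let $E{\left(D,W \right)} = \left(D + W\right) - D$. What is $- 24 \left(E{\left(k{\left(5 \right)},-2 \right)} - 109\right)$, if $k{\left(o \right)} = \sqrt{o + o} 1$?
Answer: $2664$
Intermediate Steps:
$k{\left(o \right)} = \sqrt{2} \sqrt{o}$ ($k{\left(o \right)} = \sqrt{2 o} 1 = \sqrt{2} \sqrt{o} 1 = \sqrt{2} \sqrt{o}$)
$E{\left(D,W \right)} = W$
$- 24 \left(E{\left(k{\left(5 \right)},-2 \right)} - 109\right) = - 24 \left(-2 - 109\right) = \left(-24\right) \left(-111\right) = 2664$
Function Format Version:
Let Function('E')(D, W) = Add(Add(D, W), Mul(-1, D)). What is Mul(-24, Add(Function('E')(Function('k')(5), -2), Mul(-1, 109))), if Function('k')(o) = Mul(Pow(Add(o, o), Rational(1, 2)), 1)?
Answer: 2664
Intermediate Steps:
Function('k')(o) = Mul(Pow(2, Rational(1, 2)), Pow(o, Rational(1, 2))) (Function('k')(o) = Mul(Pow(Mul(2, o), Rational(1, 2)), 1) = Mul(Mul(Pow(2, Rational(1, 2)), Pow(o, Rational(1, 2))), 1) = Mul(Pow(2, Rational(1, 2)), Pow(o, Rational(1, 2))))
Function('E')(D, W) = W
Mul(-24, Add(Function('E')(Function('k')(5), -2), Mul(-1, 109))) = Mul(-24, Add(-2, Mul(-1, 109))) = Mul(-24, Add(-2, -109)) = Mul(-24, -111) = 2664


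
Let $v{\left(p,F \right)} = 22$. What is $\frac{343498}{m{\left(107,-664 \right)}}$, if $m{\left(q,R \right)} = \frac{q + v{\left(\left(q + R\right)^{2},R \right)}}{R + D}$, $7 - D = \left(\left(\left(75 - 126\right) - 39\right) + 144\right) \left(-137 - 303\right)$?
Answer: $\frac{2645278098}{43} \approx 6.1518 \cdot 10^{7}$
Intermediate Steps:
$D = 23767$ ($D = 7 - \left(\left(\left(75 - 126\right) - 39\right) + 144\right) \left(-137 - 303\right) = 7 - \left(\left(-51 - 39\right) + 144\right) \left(-440\right) = 7 - \left(-90 + 144\right) \left(-440\right) = 7 - 54 \left(-440\right) = 7 - -23760 = 7 + 23760 = 23767$)
$m{\left(q,R \right)} = \frac{22 + q}{23767 + R}$ ($m{\left(q,R \right)} = \frac{q + 22}{R + 23767} = \frac{22 + q}{23767 + R}$)
$\frac{343498}{m{\left(107,-664 \right)}} = \frac{343498}{\frac{1}{23767 - 664} \left(22 + 107\right)} = \frac{343498}{\frac{1}{23103} \cdot 129} = \frac{343498}{\frac{43}{7701}} = 343498 \cdot \frac{7701}{43} = \frac{2645278098}{43}$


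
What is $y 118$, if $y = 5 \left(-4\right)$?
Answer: $-2360$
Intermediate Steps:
$y = -20$
$y 118 = \left(-20\right) 118 = -2360$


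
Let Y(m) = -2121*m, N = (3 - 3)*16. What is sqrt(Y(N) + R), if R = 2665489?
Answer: sqrt(2665489) ≈ 1632.6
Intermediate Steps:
N = 0 (N = 0*16 = 0)
sqrt(Y(N) + R) = sqrt(-2121*0 + 2665489) = sqrt(0 + 2665489) = sqrt(2665489)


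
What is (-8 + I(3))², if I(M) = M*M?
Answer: 1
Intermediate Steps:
I(M) = M²
(-8 + I(3))² = (-8 + 3²)² = (-8 + 9)² = 1² = 1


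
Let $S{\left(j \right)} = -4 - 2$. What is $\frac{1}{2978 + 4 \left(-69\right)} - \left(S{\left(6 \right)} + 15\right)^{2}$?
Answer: $- \frac{218861}{2702} \approx -81.0$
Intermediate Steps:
$S{\left(j \right)} = -6$ ($S{\left(j \right)} = -4 - 2 = -6$)
$\frac{1}{2978 + 4 \left(-69\right)} - \left(S{\left(6 \right)} + 15\right)^{2} = \frac{1}{2978 + 4 \left(-69\right)} - \left(-6 + 15\right)^{2} = \frac{1}{2978 - 276} - 9^{2} = \frac{1}{2702} - 81 = - \frac{218861}{2702}$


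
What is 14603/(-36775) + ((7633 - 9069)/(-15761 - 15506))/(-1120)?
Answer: -25571792501/64391259800 ≈ -0.39713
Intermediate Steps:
14603/(-36775) + ((7633 - 9069)/(-15761 - 15506))/(-1120) = 14603*(-1/36775) - 1436/(-31267)*(-1/1120) = -14603/36775 - 1436*(-1/31267)*(-1/1120) = -14603/36775 + (1436/31267)*(-1/1120) = -14603/36775 - 359/8754760 = -25571792501/64391259800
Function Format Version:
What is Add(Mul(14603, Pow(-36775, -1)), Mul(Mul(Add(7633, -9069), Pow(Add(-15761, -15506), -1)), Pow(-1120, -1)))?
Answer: Rational(-25571792501, 64391259800) ≈ -0.39713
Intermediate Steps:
Add(Mul(14603, Pow(-36775, -1)), Mul(Mul(Add(7633, -9069), Pow(Add(-15761, -15506), -1)), Pow(-1120, -1))) = Add(Mul(14603, Rational(-1, 36775)), Mul(Mul(-1436, Pow(-31267, -1)), Rational(-1, 1120))) = Add(Rational(-14603, 36775), Mul(Mul(-1436, Rational(-1, 31267)), Rational(-1, 1120))) = Add(Rational(-14603, 36775), Mul(Rational(1436, 31267), Rational(-1, 1120))) = Add(Rational(-14603, 36775), Rational(-359, 8754760)) = Rational(-25571792501, 64391259800)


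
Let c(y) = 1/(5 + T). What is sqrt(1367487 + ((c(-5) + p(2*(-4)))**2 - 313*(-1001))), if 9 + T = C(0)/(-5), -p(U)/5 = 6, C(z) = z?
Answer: sqrt(26907441)/4 ≈ 1296.8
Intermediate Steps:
p(U) = -30 (p(U) = -5*6 = -30)
T = -9 (T = -9 + 0/(-5) = -9 + 0*(-1/5) = -9 + 0 = -9)
c(y) = -1/4 (c(y) = 1/(5 - 9) = 1/(-4) = -1/4)
sqrt(1367487 + ((c(-5) + p(2*(-4)))**2 - 313*(-1001))) = sqrt(1367487 + ((-1/4 - 30)**2 - 313*(-1001))) = sqrt(1367487 + ((-121/4)**2 + 313313)) = sqrt(1367487 + (14641/16 + 313313)) = sqrt(1367487 + 5027649/16) = sqrt(26907441/16) = sqrt(26907441)/4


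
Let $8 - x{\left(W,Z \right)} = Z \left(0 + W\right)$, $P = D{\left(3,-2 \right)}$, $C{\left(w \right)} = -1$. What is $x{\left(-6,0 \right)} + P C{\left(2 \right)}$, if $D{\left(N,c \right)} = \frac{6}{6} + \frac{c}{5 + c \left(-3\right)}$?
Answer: $\frac{79}{11} \approx 7.1818$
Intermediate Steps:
$D{\left(N,c \right)} = 1 + \frac{c}{5 - 3 c}$ ($D{\left(N,c \right)} = 6 \cdot \frac{1}{6} + \frac{c}{5 - 3 c} = 1 + \frac{c}{5 - 3 c}$)
$P = \frac{9}{11}$ ($P = \frac{-5 + 2 \left(-2\right)}{-5 + 3 \left(-2\right)} = \frac{-5 - 4}{-5 - 6} = \frac{1}{-11} \left(-9\right) = \left(- \frac{1}{11}\right) \left(-9\right) = \frac{9}{11} \approx 0.81818$)
$x{\left(W,Z \right)} = 8 - W Z$ ($x{\left(W,Z \right)} = 8 - Z \left(0 + W\right) = 8 - Z W = 8 - W Z$)
$x{\left(-6,0 \right)} + P C{\left(2 \right)} = \left(8 - \left(-6\right) 0\right) + \frac{9}{11} \left(-1\right) = \left(8 + 0\right) - \frac{9}{11} = 8 - \frac{9}{11} = \frac{79}{11}$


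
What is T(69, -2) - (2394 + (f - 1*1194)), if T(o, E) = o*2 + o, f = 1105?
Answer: -2098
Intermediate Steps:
T(o, E) = 3*o (T(o, E) = 2*o + o = 3*o)
T(69, -2) - (2394 + (f - 1*1194)) = 3*69 - (2394 + (1105 - 1*1194)) = 207 - (2394 + (1105 - 1194)) = 207 - (2394 - 89) = 207 - 1*2305 = 207 - 2305 = -2098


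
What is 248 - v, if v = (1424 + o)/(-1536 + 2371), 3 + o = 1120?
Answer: 204539/835 ≈ 244.96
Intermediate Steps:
o = 1117 (o = -3 + 1120 = 1117)
v = 2541/835 (v = (1424 + 1117)/(-1536 + 2371) = 2541/835 ≈ 3.0431)
248 - v = 248 - 1*2541/835 = 248 - 2541/835 = 204539/835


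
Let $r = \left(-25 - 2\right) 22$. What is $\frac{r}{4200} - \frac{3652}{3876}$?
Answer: $- \frac{735031}{678300} \approx -1.0836$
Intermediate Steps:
$r = -594$ ($r = \left(-27\right) 22 = -594$)
$\frac{r}{4200} - \frac{3652}{3876} = - \frac{594}{4200} - \frac{3652}{3876} = \left(-594\right) \frac{1}{4200} - \frac{913}{969} = - \frac{99}{700} - \frac{913}{969} = - \frac{735031}{678300}$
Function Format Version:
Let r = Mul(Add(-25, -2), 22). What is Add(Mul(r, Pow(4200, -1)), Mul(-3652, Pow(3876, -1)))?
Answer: Rational(-735031, 678300) ≈ -1.0836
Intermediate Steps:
r = -594 (r = Mul(-27, 22) = -594)
Add(Mul(r, Pow(4200, -1)), Mul(-3652, Pow(3876, -1))) = Add(Mul(-594, Pow(4200, -1)), Mul(-3652, Pow(3876, -1))) = Add(Mul(-594, Rational(1, 4200)), Mul(-3652, Rational(1, 3876))) = Add(Rational(-99, 700), Rational(-913, 969)) = Rational(-735031, 678300)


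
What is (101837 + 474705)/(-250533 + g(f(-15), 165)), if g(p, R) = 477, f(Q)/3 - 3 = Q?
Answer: -288271/125028 ≈ -2.3057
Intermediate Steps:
f(Q) = 9 + 3*Q
(101837 + 474705)/(-250533 + g(f(-15), 165)) = (101837 + 474705)/(-250533 + 477) = 576542/(-250056) = 576542*(-1/250056) = -288271/125028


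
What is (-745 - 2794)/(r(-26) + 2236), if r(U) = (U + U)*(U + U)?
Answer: -3539/4940 ≈ -0.71640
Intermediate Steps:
r(U) = 4*U² (r(U) = (2*U)*(2*U) = 4*U²)
(-745 - 2794)/(r(-26) + 2236) = (-745 - 2794)/(4*(-26)² + 2236) = -3539/(4*676 + 2236) = -3539/(2704 + 2236) = -3539/4940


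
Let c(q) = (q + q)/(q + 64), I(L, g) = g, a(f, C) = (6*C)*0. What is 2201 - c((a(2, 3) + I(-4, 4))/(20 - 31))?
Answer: 385177/175 ≈ 2201.0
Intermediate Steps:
a(f, C) = 0
c(q) = 2*q/(64 + q) (c(q) = (2*q)/(64 + q) = 2*q/(64 + q))
2201 - c((a(2, 3) + I(-4, 4))/(20 - 31)) = 2201 - 2*(0 + 4)/(20 - 31)/(64 + (0 + 4)/(20 - 31)) = 2201 - 2*4/(-11)/(64 + 4/(-11)) = 2201 - 2*4*(-1/11)/(64 + 4*(-1/11)) = 2201 - 2*(-4)/(11*(64 - 4/11)) = 2201 - 2*(-4)/(11*700/11) = 2201 - 2*(-4)*11/(11*700) = 2201 - 1*(-2/175) = 2201 + 2/175 = 385177/175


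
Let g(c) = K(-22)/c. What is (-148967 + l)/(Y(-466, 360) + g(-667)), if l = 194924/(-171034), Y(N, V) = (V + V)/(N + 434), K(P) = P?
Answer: 16994237406934/2563030007 ≈ 6630.5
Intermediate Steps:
Y(N, V) = 2*V/(434 + N) (Y(N, V) = (2*V)/(434 + N) = 2*V/(434 + N))
g(c) = -22/c
l = -97462/85517 (l = 194924*(-1/171034) = -97462/85517 ≈ -1.1397)
(-148967 + l)/(Y(-466, 360) + g(-667)) = (-148967 - 97462/85517)/(2*360/(434 - 466) - 22/(-667)) = -12739308401/(85517*(2*360/(-32) - 22*(-1/667))) = -12739308401/(85517*(2*360*(-1/32) + 22/667)) = -12739308401/(85517*(-45/2 + 22/667)) = -12739308401/(85517*(-29971/1334)) = -12739308401/85517*(-1334/29971) = 16994237406934/2563030007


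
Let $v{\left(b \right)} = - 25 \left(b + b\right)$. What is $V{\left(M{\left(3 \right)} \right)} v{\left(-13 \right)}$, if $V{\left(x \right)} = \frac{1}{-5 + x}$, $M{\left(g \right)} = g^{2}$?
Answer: $\frac{325}{2} \approx 162.5$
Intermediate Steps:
$v{\left(b \right)} = - 50 b$ ($v{\left(b \right)} = - 25 \cdot 2 b = - 50 b$)
$V{\left(M{\left(3 \right)} \right)} v{\left(-13 \right)} = \frac{\left(-50\right) \left(-13\right)}{-5 + 3^{2}} = \frac{1}{-5 + 9} \cdot 650 = \frac{1}{4} \cdot 650 = \frac{325}{2}$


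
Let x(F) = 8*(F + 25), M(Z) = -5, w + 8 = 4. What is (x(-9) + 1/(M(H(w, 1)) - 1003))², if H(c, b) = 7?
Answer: 16646934529/1016064 ≈ 16384.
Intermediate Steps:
w = -4 (w = -8 + 4 = -4)
x(F) = 200 + 8*F (x(F) = 8*(25 + F) = 200 + 8*F)
(x(-9) + 1/(M(H(w, 1)) - 1003))² = ((200 + 8*(-9)) + 1/(-5 - 1003))² = ((200 - 72) + 1/(-1008))² = (128 - 1/1008)² = (129023/1008)² = 16646934529/1016064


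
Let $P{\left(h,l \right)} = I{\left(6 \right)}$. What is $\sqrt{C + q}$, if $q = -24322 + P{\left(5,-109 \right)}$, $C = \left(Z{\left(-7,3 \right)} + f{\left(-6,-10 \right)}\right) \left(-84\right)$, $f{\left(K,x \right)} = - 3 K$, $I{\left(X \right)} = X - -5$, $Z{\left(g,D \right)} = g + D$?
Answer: $i \sqrt{25487} \approx 159.65 i$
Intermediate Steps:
$Z{\left(g,D \right)} = D + g$
$I{\left(X \right)} = 5 + X$ ($I{\left(X \right)} = X + 5 = 5 + X$)
$P{\left(h,l \right)} = 11$ ($P{\left(h,l \right)} = 5 + 6 = 11$)
$C = -1176$ ($C = \left(\left(3 - 7\right) - -18\right) \left(-84\right) = \left(-4 + 18\right) \left(-84\right) = 14 \left(-84\right) = -1176$)
$q = -24311$ ($q = -24322 + 11 = -24311$)
$\sqrt{C + q} = \sqrt{-1176 - 24311} = \sqrt{-25487} = i \sqrt{25487}$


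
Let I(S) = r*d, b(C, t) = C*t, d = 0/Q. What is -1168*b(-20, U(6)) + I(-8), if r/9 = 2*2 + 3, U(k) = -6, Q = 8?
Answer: -140160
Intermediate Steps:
d = 0 (d = 0/8 = 0*(⅛) = 0)
r = 63 (r = 9*(2*2 + 3) = 9*(4 + 3) = 9*7 = 63)
I(S) = 0 (I(S) = 63*0 = 0)
-1168*b(-20, U(6)) + I(-8) = -(-23360)*(-6) + 0 = -1168*120 + 0 = -140160 + 0 = -140160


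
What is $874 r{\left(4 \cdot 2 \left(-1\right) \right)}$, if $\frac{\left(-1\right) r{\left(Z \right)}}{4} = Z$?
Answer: $27968$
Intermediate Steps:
$r{\left(Z \right)} = - 4 Z$
$874 r{\left(4 \cdot 2 \left(-1\right) \right)} = 874 \left(- 4 \cdot 4 \cdot 2 \left(-1\right)\right) = 874 \left(- 4 \cdot 8 \left(-1\right)\right) = 874 \left(\left(-4\right) \left(-8\right)\right) = 874 \cdot 32 = 27968$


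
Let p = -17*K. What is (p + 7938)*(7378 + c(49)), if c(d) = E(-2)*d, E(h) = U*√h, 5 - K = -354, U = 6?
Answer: 13538630 + 539490*I*√2 ≈ 1.3539e+7 + 7.6295e+5*I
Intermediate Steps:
K = 359 (K = 5 - 1*(-354) = 5 + 354 = 359)
E(h) = 6*√h
p = -6103 (p = -17*359 = -6103)
c(d) = 6*I*d*√2 (c(d) = (6*√(-2))*d = (6*(I*√2))*d = (6*I*√2)*d = 6*I*d*√2)
(p + 7938)*(7378 + c(49)) = (-6103 + 7938)*(7378 + 6*I*49*√2) = 1835*(7378 + 294*I*√2) = 13538630 + 539490*I*√2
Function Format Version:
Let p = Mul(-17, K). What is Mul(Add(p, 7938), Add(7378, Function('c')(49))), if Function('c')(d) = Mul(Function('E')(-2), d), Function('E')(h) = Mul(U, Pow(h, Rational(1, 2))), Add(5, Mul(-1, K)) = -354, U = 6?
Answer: Add(13538630, Mul(539490, I, Pow(2, Rational(1, 2)))) ≈ Add(1.3539e+7, Mul(7.6295e+5, I))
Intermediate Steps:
K = 359 (K = Add(5, Mul(-1, -354)) = Add(5, 354) = 359)
Function('E')(h) = Mul(6, Pow(h, Rational(1, 2)))
p = -6103 (p = Mul(-17, 359) = -6103)
Function('c')(d) = Mul(6, I, d, Pow(2, Rational(1, 2))) (Function('c')(d) = Mul(Mul(6, Pow(-2, Rational(1, 2))), d) = Mul(Mul(6, Mul(I, Pow(2, Rational(1, 2)))), d) = Mul(Mul(6, I, Pow(2, Rational(1, 2))), d) = Mul(6, I, d, Pow(2, Rational(1, 2))))
Mul(Add(p, 7938), Add(7378, Function('c')(49))) = Mul(Add(-6103, 7938), Add(7378, Mul(6, I, 49, Pow(2, Rational(1, 2))))) = Mul(1835, Add(7378, Mul(294, I, Pow(2, Rational(1, 2))))) = Add(13538630, Mul(539490, I, Pow(2, Rational(1, 2))))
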